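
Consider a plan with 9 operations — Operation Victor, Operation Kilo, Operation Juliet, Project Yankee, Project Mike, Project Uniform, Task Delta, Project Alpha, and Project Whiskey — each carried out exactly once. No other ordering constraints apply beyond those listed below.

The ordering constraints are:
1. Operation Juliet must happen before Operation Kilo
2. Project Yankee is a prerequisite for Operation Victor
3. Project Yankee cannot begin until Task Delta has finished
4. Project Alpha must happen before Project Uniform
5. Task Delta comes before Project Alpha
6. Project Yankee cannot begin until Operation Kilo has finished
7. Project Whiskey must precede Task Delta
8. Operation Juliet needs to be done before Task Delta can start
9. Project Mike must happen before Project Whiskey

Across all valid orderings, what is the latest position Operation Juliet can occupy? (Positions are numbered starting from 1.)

3

The operations that are forced after Operation Juliet, directly or by a chain of constraints, are Operation Victor, Operation Kilo, Project Yankee, Project Uniform, Task Delta, Project Alpha. That's 6 operations.
So at least 6 operations follow Operation Juliet, putting Operation Juliet no later than position 3. That position is achievable by scheduling everything else first.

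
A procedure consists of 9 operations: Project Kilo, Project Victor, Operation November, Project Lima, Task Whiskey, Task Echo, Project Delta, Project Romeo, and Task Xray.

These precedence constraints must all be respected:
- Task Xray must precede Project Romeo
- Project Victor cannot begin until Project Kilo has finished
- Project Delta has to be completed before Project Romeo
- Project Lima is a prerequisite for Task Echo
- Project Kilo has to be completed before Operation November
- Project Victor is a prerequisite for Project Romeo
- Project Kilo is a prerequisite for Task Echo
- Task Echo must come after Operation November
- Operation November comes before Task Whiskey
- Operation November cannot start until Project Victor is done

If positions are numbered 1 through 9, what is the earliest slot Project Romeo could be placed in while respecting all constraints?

Every operation that must precede Project Romeo has to come before it. Tracing all chains that end at Project Romeo, those operations are: Project Kilo, Project Victor, Project Delta, Task Xray — 4 in total.
So at minimum 4 operations come before Project Romeo, putting Project Romeo no earlier than position 5. That position is achievable by scheduling exactly those predecessors first.

5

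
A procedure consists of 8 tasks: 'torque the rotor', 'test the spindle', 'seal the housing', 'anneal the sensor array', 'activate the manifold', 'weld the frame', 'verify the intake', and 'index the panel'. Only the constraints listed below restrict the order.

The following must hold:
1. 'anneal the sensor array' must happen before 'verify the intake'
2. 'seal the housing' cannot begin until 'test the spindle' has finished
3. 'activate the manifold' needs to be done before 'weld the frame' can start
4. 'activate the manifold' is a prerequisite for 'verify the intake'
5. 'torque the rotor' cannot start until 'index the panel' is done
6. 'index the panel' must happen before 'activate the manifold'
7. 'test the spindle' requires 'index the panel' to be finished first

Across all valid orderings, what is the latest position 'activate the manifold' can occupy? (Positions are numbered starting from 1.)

Following every chain forward from 'activate the manifold', the tasks that must come later are 'weld the frame', 'verify the intake' — 2 of them.
With 2 mandatory successors out of 8 tasks total, the latest slot for 'activate the manifold' is 8−2 = 6, and it's reachable by doing all non-successors before 'activate the manifold'.

6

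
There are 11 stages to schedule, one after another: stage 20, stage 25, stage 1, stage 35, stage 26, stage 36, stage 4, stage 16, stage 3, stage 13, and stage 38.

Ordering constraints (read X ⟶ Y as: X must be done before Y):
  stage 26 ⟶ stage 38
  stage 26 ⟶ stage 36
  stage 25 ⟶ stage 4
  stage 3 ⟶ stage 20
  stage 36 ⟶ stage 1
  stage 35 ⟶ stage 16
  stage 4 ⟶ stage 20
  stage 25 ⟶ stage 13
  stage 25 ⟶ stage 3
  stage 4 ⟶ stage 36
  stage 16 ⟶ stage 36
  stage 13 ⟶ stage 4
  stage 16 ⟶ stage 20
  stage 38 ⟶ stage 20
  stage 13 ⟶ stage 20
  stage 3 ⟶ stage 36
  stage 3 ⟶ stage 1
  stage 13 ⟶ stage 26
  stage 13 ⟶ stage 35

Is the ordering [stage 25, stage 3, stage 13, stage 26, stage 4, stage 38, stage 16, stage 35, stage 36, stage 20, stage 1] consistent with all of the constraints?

In the proposed order, stage 16 appears before stage 35.
Since stage 35 is required before stage 16, the ordering is invalid.

No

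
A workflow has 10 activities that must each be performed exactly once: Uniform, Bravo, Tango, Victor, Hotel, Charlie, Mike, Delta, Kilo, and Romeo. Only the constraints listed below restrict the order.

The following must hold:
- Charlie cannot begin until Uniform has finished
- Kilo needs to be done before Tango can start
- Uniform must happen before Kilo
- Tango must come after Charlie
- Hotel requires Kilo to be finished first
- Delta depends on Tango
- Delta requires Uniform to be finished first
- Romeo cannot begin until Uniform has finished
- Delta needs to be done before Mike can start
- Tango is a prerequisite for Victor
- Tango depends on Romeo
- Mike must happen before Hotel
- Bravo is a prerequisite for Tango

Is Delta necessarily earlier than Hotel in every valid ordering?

Yes

Following the dependencies: Delta → Mike → Hotel.
Hence Delta necessarily comes before Hotel.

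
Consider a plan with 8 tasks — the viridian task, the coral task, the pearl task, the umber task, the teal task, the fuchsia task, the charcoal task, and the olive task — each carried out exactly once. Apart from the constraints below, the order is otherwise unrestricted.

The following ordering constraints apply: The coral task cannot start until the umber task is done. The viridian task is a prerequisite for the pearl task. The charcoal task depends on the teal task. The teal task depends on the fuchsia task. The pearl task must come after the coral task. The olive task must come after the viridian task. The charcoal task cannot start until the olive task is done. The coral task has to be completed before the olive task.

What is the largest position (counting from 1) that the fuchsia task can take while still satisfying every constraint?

Every task that must follow the fuchsia task has to come after it. Tracing all chains starting from the fuchsia task, those tasks are: the teal task, the charcoal task — 2 in total.
So at least 2 tasks follow the fuchsia task, putting the fuchsia task no later than position 6. That position is achievable by scheduling everything else first.

6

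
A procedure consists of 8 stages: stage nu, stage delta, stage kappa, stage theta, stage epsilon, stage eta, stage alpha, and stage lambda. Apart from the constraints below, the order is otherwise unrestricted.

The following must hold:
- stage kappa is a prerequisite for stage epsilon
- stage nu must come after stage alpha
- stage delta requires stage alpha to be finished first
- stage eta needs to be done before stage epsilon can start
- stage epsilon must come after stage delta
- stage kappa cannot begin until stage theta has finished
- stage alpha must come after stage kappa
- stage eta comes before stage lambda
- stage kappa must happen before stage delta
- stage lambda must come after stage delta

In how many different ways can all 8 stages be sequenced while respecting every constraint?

The stages with no prerequisites are stage theta, stage eta; any of them can be placed first.
Enumerating by repeatedly choosing an available stage (one whose prerequisites are all placed) gives 44 distinct complete orderings.

44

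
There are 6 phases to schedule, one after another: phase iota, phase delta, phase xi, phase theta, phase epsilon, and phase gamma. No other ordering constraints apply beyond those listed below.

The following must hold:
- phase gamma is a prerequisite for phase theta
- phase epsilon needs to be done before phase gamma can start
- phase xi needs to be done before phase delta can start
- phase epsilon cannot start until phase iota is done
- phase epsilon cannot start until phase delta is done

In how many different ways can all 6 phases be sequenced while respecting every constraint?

2 phases have no prerequisites (phase iota, phase xi), so any of them could come first.
Systematically extending each partial ordering one phase at a time and counting, there are 3 complete orderings.

3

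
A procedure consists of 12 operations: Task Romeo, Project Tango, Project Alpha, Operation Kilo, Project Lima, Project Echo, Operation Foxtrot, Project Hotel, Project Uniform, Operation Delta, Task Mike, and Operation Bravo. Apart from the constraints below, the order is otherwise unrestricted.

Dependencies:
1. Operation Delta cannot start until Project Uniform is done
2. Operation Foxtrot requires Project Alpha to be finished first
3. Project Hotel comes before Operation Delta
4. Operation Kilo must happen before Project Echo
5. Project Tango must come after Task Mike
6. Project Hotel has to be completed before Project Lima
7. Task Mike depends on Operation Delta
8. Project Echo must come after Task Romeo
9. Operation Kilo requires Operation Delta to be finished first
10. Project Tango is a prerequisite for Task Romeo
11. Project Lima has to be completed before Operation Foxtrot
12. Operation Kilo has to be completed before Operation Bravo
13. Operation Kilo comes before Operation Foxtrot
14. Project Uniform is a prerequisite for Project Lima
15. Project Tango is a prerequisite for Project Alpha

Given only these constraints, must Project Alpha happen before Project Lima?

Nothing in the constraints links Project Alpha and Project Lima; they are unordered relative to each other.
A valid ordering placing Project Lima before Project Alpha exists, so the answer is no.

No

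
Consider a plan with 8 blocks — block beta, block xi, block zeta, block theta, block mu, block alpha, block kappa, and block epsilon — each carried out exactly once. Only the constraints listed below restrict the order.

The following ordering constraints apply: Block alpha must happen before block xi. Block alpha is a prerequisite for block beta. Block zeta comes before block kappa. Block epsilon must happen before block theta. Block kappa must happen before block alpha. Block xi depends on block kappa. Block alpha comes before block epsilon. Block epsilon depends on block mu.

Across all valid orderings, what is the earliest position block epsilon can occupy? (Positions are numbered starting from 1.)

5

Every block that must precede block epsilon has to come before it. Tracing all chains that end at block epsilon, those blocks are: block zeta, block mu, block alpha, block kappa — 4 in total.
So at minimum 4 blocks come before block epsilon, putting block epsilon no earlier than position 5. That position is achievable by scheduling exactly those predecessors first.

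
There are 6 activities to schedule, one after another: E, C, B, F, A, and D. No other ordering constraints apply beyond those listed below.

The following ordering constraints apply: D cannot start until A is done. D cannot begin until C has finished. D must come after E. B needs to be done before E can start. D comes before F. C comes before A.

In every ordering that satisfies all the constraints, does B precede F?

Yes

Chaining the stated constraints: B → E → D → F.
So B must precede F in any valid ordering.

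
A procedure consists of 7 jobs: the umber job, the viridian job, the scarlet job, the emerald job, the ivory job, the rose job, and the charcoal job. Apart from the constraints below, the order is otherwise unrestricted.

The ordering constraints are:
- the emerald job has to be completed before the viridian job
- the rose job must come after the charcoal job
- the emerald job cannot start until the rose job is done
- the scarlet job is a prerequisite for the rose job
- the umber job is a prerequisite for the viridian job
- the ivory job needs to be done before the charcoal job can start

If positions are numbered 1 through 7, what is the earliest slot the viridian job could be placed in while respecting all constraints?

7

The jobs that are forced before the viridian job, directly or transitively, are the umber job, the scarlet job, the emerald job, the ivory job, the rose job, the charcoal job. That's 6 jobs.
So at minimum 6 jobs come before the viridian job, putting the viridian job no earlier than position 7. That position is achievable by scheduling exactly those predecessors first.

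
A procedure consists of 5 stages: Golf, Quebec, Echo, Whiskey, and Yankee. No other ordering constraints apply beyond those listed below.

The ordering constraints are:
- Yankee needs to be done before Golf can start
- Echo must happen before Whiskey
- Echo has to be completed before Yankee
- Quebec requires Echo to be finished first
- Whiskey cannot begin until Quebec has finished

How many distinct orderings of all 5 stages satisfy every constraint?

Echo is the only stage with nothing required before it, so every ordering starts there.
Enumerating by repeatedly choosing an available stage (one whose prerequisites are all placed) gives 6 distinct complete orderings.

6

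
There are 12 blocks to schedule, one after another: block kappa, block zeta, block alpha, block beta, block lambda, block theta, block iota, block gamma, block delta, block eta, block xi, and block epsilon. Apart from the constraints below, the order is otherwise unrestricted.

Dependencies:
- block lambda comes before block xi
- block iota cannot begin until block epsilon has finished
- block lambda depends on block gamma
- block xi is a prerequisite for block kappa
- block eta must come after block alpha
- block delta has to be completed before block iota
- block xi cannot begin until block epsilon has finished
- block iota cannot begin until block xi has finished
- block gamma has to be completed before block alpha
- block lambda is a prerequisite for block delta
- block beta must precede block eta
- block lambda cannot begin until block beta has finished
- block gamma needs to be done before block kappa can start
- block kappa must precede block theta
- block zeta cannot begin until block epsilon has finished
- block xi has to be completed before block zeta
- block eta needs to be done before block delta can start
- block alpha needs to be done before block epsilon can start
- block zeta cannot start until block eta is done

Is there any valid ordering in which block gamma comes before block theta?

Every valid ordering already has block gamma before block theta (the constraints require it), so in particular at least one does.

Yes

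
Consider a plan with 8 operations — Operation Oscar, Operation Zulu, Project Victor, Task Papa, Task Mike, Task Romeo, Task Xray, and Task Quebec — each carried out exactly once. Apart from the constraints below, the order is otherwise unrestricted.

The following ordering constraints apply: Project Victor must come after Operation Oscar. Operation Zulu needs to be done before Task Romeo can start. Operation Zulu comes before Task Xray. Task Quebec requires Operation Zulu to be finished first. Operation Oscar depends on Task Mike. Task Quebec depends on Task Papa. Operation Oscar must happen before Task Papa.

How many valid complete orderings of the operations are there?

324

2 operations have no prerequisites (Operation Zulu, Task Mike), so any of them could come first.
Systematically extending each partial ordering one operation at a time and counting, there are 324 complete orderings.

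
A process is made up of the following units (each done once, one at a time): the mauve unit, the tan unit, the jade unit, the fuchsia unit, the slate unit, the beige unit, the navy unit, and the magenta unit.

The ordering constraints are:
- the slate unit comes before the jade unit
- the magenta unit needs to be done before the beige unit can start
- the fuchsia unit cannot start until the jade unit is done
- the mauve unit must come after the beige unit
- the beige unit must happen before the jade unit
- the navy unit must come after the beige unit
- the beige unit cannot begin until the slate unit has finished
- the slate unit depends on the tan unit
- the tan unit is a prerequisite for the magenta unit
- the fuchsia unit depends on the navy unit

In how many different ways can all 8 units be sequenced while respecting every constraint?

The tan unit is the only unit with nothing required before it, so every ordering starts there.
Counting all ways to extend the partial order to a total order gives 16.

16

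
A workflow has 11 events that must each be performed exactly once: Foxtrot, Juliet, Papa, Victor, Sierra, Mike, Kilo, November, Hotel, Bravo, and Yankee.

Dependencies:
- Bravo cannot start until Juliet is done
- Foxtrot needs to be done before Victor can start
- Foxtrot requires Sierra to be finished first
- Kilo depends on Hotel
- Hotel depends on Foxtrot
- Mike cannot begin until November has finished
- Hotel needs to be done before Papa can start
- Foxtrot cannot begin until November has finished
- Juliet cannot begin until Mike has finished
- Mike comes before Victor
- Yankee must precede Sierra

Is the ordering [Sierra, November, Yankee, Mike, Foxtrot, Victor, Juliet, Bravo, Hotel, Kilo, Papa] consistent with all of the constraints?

Here Yankee comes after Sierra.
That contradicts the constraint that Yankee must precede Sierra.

No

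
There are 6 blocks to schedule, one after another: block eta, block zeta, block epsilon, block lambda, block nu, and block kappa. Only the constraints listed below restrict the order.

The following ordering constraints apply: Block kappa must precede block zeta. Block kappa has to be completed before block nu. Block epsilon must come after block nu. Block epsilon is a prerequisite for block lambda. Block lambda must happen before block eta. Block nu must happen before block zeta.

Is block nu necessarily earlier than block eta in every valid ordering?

Yes

Tracing the constraints gives a chain: block nu → block epsilon → block lambda → block eta.
So block nu must precede block eta in any valid ordering.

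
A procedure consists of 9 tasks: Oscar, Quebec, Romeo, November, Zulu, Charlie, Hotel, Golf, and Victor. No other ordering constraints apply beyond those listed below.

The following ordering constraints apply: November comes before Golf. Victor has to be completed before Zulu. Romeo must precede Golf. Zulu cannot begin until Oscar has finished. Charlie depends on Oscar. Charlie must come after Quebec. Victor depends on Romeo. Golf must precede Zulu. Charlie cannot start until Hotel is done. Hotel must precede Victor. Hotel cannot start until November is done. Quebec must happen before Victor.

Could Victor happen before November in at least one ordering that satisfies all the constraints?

The constraints give a chain November → Hotel → Victor, which forces November before Victor.
Hence Victor can never be scheduled before November.

No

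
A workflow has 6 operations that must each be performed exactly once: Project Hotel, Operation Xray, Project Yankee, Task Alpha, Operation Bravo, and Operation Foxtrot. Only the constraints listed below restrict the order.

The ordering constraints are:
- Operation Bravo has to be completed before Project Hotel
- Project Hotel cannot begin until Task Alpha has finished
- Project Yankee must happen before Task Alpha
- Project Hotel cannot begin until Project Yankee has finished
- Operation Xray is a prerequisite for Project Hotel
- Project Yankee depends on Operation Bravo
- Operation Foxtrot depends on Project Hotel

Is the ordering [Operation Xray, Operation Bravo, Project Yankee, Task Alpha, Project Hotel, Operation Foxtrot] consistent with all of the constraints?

Yes

Going through the constraints one by one, each required predecessor appears earlier in the sequence than its dependent — e.g. Operation Xray (position 1) is before Project Hotel (position 5), as required.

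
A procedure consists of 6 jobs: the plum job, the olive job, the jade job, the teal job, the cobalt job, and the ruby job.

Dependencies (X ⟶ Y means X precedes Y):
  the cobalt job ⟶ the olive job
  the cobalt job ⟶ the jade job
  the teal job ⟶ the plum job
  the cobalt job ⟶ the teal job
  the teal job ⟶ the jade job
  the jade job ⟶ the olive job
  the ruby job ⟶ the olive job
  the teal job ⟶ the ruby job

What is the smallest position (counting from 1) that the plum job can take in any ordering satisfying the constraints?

Every job that must precede the plum job has to come before it. Tracing all chains that end at the plum job, those jobs are: the teal job, the cobalt job — 2 in total.
With 2 mandatory predecessors, the earliest the plum job can sit is position 2+1 = 3, and placing just those 2 first achieves it.

3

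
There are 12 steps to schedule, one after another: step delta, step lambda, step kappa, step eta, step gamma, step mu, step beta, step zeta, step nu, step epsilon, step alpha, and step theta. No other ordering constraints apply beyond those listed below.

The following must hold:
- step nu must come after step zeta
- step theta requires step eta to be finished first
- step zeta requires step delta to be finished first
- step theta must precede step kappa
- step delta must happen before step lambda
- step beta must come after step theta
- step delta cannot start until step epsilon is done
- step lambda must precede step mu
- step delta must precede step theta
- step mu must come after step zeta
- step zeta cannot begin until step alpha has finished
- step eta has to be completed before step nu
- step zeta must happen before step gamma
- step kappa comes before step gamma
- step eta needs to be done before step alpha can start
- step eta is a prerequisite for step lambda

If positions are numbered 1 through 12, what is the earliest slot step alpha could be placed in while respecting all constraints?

The only step forced before step alpha (directly or transitively) is step eta.
So at minimum 1 step comes before step alpha, putting step alpha no earlier than position 2. That position is achievable by scheduling exactly that predecessor first.

2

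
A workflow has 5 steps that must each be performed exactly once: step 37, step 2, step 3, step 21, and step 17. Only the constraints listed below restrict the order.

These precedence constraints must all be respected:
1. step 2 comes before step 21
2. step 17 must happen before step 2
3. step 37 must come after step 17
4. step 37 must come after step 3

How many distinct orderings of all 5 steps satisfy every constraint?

9

The steps with no prerequisites are step 3, step 17; any of them can be placed first.
Systematically extending each partial ordering one step at a time and counting, there are 9 complete orderings.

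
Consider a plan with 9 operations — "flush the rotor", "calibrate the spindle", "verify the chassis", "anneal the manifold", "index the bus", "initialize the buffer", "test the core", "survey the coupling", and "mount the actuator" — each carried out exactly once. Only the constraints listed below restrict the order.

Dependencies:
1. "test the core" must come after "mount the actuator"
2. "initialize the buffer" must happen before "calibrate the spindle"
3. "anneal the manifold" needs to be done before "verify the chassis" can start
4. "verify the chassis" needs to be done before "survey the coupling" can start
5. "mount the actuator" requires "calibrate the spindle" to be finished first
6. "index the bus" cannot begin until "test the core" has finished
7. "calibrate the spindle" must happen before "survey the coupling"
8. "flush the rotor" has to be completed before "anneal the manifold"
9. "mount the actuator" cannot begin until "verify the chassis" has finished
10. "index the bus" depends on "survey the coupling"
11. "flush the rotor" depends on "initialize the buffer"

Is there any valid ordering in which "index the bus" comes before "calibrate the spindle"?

The constraints give a chain "calibrate the spindle" → "survey the coupling" → "index the bus", which forces "calibrate the spindle" before "index the bus".
Hence "index the bus" can never be scheduled before "calibrate the spindle".

No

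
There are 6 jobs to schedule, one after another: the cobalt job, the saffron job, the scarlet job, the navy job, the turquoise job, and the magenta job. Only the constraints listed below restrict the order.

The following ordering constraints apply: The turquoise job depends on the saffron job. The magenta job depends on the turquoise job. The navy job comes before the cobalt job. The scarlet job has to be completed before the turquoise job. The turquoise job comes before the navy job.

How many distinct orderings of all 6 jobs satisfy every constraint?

The jobs with no prerequisites are the saffron job, the scarlet job; any of them can be placed first.
Enumerating by repeatedly choosing an available job (one whose prerequisites are all placed) gives 6 distinct complete orderings.

6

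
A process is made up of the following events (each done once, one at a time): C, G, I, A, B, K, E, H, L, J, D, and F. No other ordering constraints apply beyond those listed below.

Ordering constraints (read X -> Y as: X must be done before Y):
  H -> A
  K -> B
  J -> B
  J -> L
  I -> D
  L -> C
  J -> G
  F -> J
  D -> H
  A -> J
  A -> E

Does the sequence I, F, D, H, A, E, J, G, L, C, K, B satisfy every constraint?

Yes

Checking each listed constraint against this order: for instance, F is in position 2 and J in position 7, so that constraint holds — and the remaining constraints check out the same way.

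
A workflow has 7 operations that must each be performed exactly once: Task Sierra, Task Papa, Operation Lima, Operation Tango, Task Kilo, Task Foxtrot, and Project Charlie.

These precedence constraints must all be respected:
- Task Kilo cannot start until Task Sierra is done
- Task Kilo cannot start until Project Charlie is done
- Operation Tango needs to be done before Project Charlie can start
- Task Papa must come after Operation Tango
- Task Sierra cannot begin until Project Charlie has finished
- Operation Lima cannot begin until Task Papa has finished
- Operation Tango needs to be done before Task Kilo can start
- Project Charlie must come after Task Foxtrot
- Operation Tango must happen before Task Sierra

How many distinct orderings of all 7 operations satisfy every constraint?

2 operations have no prerequisites (Operation Tango, Task Foxtrot), so any of them could come first.
Enumerating by repeatedly choosing an available operation (one whose prerequisites are all placed) gives 25 distinct complete orderings.

25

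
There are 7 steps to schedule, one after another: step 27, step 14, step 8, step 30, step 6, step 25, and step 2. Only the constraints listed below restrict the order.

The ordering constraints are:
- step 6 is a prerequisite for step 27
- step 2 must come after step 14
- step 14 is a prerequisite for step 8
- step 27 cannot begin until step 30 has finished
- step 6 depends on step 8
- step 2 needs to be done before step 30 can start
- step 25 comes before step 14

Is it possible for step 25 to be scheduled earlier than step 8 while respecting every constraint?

Every valid ordering already has step 25 before step 8 (the constraints require it), so in particular at least one does.

Yes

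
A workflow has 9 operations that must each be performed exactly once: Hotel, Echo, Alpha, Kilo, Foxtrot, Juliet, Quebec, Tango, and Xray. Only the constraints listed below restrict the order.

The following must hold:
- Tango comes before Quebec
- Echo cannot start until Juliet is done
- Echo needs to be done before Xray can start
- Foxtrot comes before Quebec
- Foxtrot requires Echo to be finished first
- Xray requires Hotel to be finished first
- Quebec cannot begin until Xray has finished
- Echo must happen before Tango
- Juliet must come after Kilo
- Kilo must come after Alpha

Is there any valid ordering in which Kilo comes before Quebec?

Yes

Kilo is actually forced before Quebec by the constraints, so certainly some valid ordering has Kilo first.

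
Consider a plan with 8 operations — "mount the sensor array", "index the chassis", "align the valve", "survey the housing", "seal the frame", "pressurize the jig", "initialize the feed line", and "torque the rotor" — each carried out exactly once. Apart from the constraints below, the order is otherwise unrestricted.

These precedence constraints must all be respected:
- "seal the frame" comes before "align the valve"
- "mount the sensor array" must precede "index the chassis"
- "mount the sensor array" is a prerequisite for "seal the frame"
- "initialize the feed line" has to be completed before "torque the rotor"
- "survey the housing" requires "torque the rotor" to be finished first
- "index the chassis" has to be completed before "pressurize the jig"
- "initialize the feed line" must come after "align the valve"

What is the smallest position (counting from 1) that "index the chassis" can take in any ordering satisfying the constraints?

2

Working backwards through the constraints from "index the chassis", its only required predecessor is "mount the sensor array".
So at minimum 1 operation comes before "index the chassis", putting "index the chassis" no earlier than position 2. That position is achievable by scheduling exactly that predecessor first.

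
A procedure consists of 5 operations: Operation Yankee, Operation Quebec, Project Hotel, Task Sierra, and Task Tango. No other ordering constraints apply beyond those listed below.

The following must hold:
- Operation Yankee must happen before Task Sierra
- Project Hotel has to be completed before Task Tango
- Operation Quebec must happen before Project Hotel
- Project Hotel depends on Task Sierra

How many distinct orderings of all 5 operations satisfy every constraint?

2 operations have no prerequisites (Operation Yankee, Operation Quebec), so any of them could come first.
Counting all ways to extend the partial order to a total order gives 3.

3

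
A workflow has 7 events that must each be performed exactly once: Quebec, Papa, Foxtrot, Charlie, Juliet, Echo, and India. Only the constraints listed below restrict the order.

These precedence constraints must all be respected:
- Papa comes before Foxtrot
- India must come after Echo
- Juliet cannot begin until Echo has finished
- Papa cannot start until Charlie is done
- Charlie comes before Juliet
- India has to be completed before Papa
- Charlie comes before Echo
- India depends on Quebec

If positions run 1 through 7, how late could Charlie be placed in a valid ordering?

The events that are forced after Charlie, directly or by a chain of constraints, are Papa, Foxtrot, Juliet, Echo, India. That's 5 events.
So at least 5 events follow Charlie, putting Charlie no later than position 2. That position is achievable by scheduling everything else first.

2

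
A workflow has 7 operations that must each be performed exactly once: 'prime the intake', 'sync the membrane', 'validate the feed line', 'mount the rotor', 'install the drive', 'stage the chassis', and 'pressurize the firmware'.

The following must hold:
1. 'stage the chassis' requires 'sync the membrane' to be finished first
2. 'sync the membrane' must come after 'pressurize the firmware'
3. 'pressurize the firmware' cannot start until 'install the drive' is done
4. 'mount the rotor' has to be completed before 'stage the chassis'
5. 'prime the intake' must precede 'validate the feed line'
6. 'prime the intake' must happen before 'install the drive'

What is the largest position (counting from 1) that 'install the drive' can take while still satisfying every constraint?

Every operation that must follow 'install the drive' has to come after it. Tracing all chains starting from 'install the drive', those operations are: 'sync the membrane', 'stage the chassis', 'pressurize the firmware' — 3 in total.
So at least 3 operations follow 'install the drive', putting 'install the drive' no later than position 4. That position is achievable by scheduling everything else first.

4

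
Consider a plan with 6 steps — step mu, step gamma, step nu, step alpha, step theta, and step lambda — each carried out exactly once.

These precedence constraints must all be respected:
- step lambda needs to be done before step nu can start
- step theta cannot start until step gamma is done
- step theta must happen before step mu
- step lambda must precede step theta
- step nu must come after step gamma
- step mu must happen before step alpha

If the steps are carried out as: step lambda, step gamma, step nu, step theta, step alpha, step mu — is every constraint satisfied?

In the proposed order, step alpha appears before step mu.
That contradicts the constraint that step mu must precede step alpha.

No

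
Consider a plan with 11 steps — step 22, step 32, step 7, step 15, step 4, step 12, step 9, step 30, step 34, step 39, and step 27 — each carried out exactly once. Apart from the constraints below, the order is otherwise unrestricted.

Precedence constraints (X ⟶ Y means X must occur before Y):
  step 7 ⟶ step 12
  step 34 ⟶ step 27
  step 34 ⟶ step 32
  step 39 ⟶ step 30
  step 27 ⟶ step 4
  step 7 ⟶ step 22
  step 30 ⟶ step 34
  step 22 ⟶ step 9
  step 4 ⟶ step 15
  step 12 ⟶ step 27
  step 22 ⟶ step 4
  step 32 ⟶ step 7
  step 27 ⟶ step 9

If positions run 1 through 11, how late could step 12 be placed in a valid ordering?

The steps that are forced after step 12, directly or by a chain of constraints, are step 15, step 4, step 9, step 27. That's 4 steps.
With 4 mandatory successors out of 11 steps total, the latest slot for step 12 is 11−4 = 7, and it's reachable by doing all non-successors before step 12.

7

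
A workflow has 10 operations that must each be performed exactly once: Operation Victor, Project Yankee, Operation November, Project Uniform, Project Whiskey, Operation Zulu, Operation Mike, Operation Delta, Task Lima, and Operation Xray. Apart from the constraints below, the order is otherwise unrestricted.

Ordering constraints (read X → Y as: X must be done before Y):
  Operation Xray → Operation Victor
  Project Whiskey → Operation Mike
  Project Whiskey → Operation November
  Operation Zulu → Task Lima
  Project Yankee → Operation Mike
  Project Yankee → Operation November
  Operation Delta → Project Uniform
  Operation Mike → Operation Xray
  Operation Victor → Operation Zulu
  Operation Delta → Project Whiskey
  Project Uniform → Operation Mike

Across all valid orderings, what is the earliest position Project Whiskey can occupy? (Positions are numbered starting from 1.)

2

The only operation forced before Project Whiskey (directly or transitively) is Operation Delta.
With 1 mandatory predecessor, the earliest Project Whiskey can sit is position 1+1 = 2, and placing just that one first achieves it.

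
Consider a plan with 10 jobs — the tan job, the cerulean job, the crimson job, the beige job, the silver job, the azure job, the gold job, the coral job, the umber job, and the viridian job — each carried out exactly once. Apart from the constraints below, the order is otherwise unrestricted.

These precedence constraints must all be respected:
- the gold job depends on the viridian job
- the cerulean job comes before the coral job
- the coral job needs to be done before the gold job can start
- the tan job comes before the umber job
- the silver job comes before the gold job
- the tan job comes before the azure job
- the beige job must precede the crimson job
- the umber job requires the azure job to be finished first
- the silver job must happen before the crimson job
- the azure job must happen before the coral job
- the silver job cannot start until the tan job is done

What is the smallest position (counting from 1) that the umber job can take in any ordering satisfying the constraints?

The jobs that are forced before the umber job, directly or transitively, are the tan job, the azure job. That's 2 jobs.
So at minimum 2 jobs come before the umber job, putting the umber job no earlier than position 3. That position is achievable by scheduling exactly those predecessors first.

3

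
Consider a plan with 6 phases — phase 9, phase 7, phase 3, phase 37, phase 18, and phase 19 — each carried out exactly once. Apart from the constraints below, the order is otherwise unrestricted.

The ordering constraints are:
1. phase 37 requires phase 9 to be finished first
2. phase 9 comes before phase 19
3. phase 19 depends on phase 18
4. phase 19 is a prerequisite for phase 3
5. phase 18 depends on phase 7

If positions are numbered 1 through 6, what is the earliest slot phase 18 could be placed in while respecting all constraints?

The only phase forced before phase 18 (directly or transitively) is phase 7.
With 1 mandatory predecessor, the earliest phase 18 can sit is position 1+1 = 2, and placing just that one first achieves it.

2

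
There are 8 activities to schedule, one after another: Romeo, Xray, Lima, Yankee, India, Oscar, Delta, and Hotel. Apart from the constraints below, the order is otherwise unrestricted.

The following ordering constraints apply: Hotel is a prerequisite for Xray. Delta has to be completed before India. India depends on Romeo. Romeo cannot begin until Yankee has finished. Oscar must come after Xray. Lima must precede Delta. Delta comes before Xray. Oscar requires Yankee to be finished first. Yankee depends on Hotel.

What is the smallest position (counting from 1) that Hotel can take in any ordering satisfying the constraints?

1

Hotel has no prerequisites at all, so it can go in position 1.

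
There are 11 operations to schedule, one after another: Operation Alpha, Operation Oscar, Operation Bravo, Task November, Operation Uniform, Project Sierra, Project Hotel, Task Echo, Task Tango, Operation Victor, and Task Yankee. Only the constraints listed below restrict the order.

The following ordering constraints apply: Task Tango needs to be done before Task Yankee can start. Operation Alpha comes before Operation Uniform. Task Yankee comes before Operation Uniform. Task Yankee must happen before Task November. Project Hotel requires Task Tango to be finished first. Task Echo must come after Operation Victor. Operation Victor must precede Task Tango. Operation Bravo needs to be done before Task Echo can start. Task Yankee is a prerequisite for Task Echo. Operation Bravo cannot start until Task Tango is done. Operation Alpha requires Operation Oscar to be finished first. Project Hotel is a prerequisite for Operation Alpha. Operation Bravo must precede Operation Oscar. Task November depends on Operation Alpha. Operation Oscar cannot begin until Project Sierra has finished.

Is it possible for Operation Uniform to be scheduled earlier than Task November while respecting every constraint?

No chain of constraints runs from Task November to Operation Uniform, so Task November is not required to come first.
So a valid ordering placing Operation Uniform earlier than Task November exists.

Yes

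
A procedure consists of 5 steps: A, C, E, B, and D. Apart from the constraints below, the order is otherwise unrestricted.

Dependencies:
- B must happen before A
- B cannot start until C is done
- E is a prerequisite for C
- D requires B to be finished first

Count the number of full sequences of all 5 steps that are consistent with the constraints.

2

E is the only step with nothing required before it, so every ordering starts there.
Systematically extending each partial ordering one step at a time and counting, there are 2 complete orderings.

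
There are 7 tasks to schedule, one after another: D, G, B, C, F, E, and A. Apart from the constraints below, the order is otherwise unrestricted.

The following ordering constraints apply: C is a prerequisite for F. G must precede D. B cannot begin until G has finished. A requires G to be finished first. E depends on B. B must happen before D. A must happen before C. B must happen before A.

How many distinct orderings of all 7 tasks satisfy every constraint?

G is the only task with nothing required before it, so every ordering starts there.
Systematically extending each partial ordering one task at a time and counting, there are 20 complete orderings.

20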